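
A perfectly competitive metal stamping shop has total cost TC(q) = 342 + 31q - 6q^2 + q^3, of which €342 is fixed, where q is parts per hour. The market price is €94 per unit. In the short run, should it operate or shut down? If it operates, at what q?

Variable cost is VC = 31q - 6q^2 + q^3, so AVC = VC/q = 31 - 6q + q^2 and MC = dTC/dq = 31 - 12q + 3q^2.
The AVC parabola has its vertex at q = 6/2 = 3, where AVC = 31 - 6·3 + 3^2 = €22.
Since P = €94 ≥ min AVC = €22, price covers variable cost and the firm should produce.
Solving P = MC: -63 - 12q + 3q^2 = 0 ⇒ q = -3 or 7. On the upward-sloping branch, q* = 7.
Check: AVC at q = 7 is €38 ≤ P, so revenue covers variable cost.
Profit = P·q − TC = 94·7 − 608 = €50.

Produce at q = 7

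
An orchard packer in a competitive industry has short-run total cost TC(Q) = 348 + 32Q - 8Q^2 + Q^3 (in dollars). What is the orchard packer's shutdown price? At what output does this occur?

The shutdown price is the minimum of AVC. VC = 32Q - 8Q^2 + Q^3, so AVC = 32 - 8Q + Q^2.
At the minimum of AVC, MC = AVC. MC = 32 - 16Q + 3Q^2; setting MC = AVC gives 2Q^2 - 8Q = 0, so Q = 4. min AVC = 16.
The firm shuts down for any P below $16.

$16 per unit, at Q = 4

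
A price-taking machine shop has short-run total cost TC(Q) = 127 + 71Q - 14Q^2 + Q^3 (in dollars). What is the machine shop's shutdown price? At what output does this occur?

$22 per unit, at Q = 7

The shutdown price is the minimum of AVC. VC = 71Q - 14Q^2 + Q^3, so AVC = 71 - 14Q + Q^2.
dAVC/dQ = -14 + 2Q = 0 gives Q = 7. min AVC = 71 - 14·7 + 7^2 = 22.
For P < $22 the firm produces nothing.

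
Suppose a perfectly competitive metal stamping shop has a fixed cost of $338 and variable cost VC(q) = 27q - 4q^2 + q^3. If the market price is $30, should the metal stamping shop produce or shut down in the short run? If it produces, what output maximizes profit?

Produce at q = 3

From TC, MC = TC'(q) = 27 - 8q + 3q^2 and AVC = VC/q = 27 - 4q + q^2.
AVC is minimized where dAVC/dq = -4 + 2q = 0, at q = 2; min AVC = 27 - 4·2 + 2^2 = $23.
Because $30 ≥ $23, revenue can cover variable cost; the firm operates.
Solving P = MC: -3 - 8q + 3q^2 = 0 ⇒ q = -1/3 or 3. On the upward-sloping branch, q* = 3.
Check: AVC at q = 3 is $24 ≤ P, so revenue covers variable cost.
Profit = P·q − TC = 30·3 − 410 = -$320, a loss, but smaller than the $338 fixed cost the firm would lose by shutting down.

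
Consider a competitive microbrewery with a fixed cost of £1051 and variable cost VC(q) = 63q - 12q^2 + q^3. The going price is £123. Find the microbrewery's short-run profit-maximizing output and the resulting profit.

Profit = -£251 at q = 10

AVC = 63 - 12q + q^2 has its minimum £27 at q = 6; price £123 clears that bar, so the firm operates.
With MC = 63 - 24q + 3q^2, P = MC on the upward-sloping part at q* = 10.
TR = 123·10 = 1230. TC = 1051 + 430 = 1481. Profit = 1230 − 1481 = -£251.
That loss of £251 beats the £1051 the firm would lose by shutting down; producing recovers £800 of fixed cost.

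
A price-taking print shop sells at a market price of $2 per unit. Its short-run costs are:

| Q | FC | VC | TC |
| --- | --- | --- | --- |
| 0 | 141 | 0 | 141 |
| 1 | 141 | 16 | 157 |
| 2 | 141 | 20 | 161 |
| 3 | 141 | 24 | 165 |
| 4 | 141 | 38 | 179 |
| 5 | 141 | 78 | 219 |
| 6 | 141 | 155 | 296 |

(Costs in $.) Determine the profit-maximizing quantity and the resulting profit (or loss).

Q = 0 (shut down); profit = -$141

Compute π = P·Q − TC at each output: Q=0: -141; Q=1: -155; Q=2: -157; Q=3: -159; Q=4: -171; Q=5: -209; Q=6: -284.
Profit is highest at Q = 0. Equivalently, the lowest AVC in the table is 24/3 ≈ $8 at Q = 3, and P = $2 falls below it — price never covers variable cost, so the firm shuts down and loses only its fixed cost.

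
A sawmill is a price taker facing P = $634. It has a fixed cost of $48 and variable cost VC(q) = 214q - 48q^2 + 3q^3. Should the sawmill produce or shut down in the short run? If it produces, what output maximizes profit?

Strip out fixed cost: VC = 214q - 48q^2 + 3q^3. Then AVC = 214 - 48q + 3q^2 and MC = 214 - 96q + 9q^2.
AVC is minimized where dAVC/dq = -48 + 6q = 0, at q = 8; min AVC = 214 - 48·8 + 3·8^2 = $22.
P = $634 exceeds min AVC = $22, so the firm stays open.
Solving P = MC: -420 - 96q + 9q^2 = 0 ⇒ q = -10/3 or 14. On the upward-sloping branch, q* = 14.
Check: AVC at q = 14 is $130 ≤ P, so revenue covers variable cost.
Profit = P·q − TC = 634·14 − 1868 = $7008.

Produce at q = 14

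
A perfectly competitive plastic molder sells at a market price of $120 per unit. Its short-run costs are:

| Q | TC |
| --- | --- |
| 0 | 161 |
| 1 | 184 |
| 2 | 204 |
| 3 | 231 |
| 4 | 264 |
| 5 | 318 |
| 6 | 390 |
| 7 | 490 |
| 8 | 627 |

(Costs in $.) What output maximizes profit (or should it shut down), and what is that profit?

Compute π = P·Q − TC at each output: Q=0: -161; Q=1: -64; Q=2: 36; Q=3: 129; Q=4: 216; Q=5: 282; Q=6: 330; Q=7: 350; Q=8: 333.
Profit is maximized at Q = 7. AVC there is 329/7 = $47 ≤ P, so producing beats shutting down (which would give -$161).

Q = 7; profit = $350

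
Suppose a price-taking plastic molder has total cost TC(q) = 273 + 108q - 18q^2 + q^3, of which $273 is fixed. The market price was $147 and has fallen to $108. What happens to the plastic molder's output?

MC = 108 - 36q + 3q^2; the shutdown threshold is min AVC = $27 (at q = 9).
With P = $147 above the shutdown price, P = MC gives q = 13.
At P = $108 ≥ min AVC, set P = MC: q = 12. The firm stays open but cuts output.

Output falls from 13 to 12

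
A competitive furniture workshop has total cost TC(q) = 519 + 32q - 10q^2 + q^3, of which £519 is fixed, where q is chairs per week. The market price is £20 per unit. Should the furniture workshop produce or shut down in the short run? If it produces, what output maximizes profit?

Variable cost is VC = 32q - 10q^2 + q^3, so AVC = VC/q = 32 - 10q + q^2 and MC = dTC/dq = 32 - 20q + 3q^2.
AVC is minimized where dAVC/dq = -10 + 2q = 0, at q = 5; min AVC = 32 - 10·5 + 5^2 = £7.
P = £20 exceeds min AVC = £7, so the firm stays open.
Solving P = MC: 12 - 20q + 3q^2 = 0 ⇒ q = 2/3 or 6. On the upward-sloping branch, q* = 6.
Check: AVC at q = 6 is £8 ≤ P, so revenue covers variable cost.
Profit = P·q − TC = 20·6 − 567 = -£447, a loss, but smaller than the £519 fixed cost the firm would lose by shutting down.

Produce at q = 6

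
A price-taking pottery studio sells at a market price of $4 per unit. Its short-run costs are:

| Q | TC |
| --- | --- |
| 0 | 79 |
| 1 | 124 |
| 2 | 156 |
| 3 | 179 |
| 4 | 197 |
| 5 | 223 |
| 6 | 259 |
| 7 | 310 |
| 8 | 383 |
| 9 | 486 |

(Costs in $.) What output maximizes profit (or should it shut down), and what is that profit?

Q = 0 (shut down); profit = -$79

Profit at each row (π = 4Q − TC): Q=0: -79; Q=1: -120; Q=2: -148; Q=3: -167; Q=4: -181; Q=5: -203; Q=6: -235; Q=7: -282; Q=8: -351; Q=9: -450.
Profit is highest at Q = 0. Equivalently, the lowest AVC in the table is 144/5 ≈ $28.80 at Q = 5, and P = $4 falls below it — price never covers variable cost, so the firm shuts down and loses only its fixed cost.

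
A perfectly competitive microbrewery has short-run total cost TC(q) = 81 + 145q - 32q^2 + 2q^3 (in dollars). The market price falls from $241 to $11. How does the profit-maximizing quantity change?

MC = 145 - 64q + 6q^2; the shutdown threshold is min AVC = $17 (at q = 8).
With P = $241 above the shutdown price, P = MC gives q = 12.
At P = $11 < min AVC = $17, price no longer covers variable cost at any output, so the firm shuts down: q = 0.

Output falls from 12 to 0 (the firm shuts down)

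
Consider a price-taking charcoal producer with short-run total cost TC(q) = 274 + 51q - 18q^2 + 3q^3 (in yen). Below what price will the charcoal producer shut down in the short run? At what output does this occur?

Short-run supply begins at min AVC. From VC = 51q - 18q^2 + 3q^3, AVC = 51 - 18q + 3q^2.
At the minimum of AVC, MC = AVC. MC = 51 - 36q + 9q^2; setting MC = AVC gives 6q^2 - 18q = 0, so q = 3. min AVC = 24.
For P < ¥24 the firm produces nothing.

¥24 per unit, at q = 3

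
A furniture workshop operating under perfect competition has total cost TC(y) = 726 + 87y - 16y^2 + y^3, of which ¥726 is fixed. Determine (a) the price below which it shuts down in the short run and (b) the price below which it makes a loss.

AVC = 87 - 16y + y^2; minimized at y = 8, giving min AVC = ¥23. That is the shutdown price.
ATC = 726/y + 87 - 16y + y^2. Setting dATC/dy = −726/y^2 − 16 + 2y = 0 gives y = 11 (since 2·11^3 − 16·11^2 = 726).
min ATC = 726/11 + 87 − 16·11 + 11^2 = ¥98. That is the break-even price.
Between these two prices the firm operates at a loss; above ¥98 it earns a profit.

Shutdown price = ¥23; break-even price = ¥98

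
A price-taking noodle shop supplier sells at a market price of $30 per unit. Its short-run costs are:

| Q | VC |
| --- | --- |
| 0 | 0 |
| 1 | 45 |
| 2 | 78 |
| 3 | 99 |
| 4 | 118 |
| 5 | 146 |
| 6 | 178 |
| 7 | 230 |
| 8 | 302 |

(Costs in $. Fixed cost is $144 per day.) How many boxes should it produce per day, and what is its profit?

Profit at each row (π = 30Q − TC): Q=0: -144; Q=1: -159; Q=2: -162; Q=3: -153; Q=4: -142; Q=5: -140; Q=6: -142; Q=7: -164; Q=8: -206.
Profit is maximized at Q = 5. AVC there is 146/5 = $29.20 ≤ P, so producing beats shutting down (which would give -$144).

Q = 5; profit = -$140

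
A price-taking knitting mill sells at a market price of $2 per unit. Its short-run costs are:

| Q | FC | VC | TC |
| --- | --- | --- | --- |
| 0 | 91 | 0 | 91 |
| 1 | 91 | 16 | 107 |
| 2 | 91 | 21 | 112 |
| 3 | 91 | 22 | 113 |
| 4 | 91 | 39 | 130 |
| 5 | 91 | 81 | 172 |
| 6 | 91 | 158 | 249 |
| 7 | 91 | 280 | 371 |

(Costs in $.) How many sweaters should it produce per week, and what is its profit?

Q = 0 (shut down); profit = -$91

Compute π = P·Q − TC at each output: Q=0: -91; Q=1: -105; Q=2: -108; Q=3: -107; Q=4: -122; Q=5: -162; Q=6: -237; Q=7: -357.
Profit is highest at Q = 0. Equivalently, the lowest AVC in the table is 22/3 ≈ $7.33 at Q = 3, and P = $2 falls below it — price never covers variable cost, so the firm shuts down and loses only its fixed cost.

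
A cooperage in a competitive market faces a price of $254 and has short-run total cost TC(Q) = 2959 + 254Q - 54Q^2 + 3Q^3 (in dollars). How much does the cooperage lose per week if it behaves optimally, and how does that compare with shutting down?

Profit = -$367 at Q = 12

AVC = 254 - 54Q + 3Q^2 has its minimum $11 at Q = 9; price $254 clears that bar, so the firm operates.
With MC = 254 - 108Q + 9Q^2, P = MC on the upward-sloping part at Q* = 12.
TR = 254·12 = 3048. TC = 2959 + 456 = 3415. Profit = 3048 − 3415 = -$367.
Shutting down would mean losing the fixed cost of $2959, so operating at a loss of $367 is better by $2592.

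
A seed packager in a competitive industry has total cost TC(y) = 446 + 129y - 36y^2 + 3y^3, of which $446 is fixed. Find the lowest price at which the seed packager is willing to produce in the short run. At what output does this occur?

$21 per unit, at y = 6

The firm shuts down when price falls below the minimum of average variable cost. AVC = VC/y = 129 - 36y + 3y^2.
At the minimum of AVC, MC = AVC. MC = 129 - 72y + 9y^2; setting MC = AVC gives 6y^2 - 36y = 0, so y = 6. min AVC = 21.
The firm shuts down for any P below $21.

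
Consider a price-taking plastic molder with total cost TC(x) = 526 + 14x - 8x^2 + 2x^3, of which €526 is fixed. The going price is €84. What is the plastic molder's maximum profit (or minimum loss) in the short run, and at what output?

Profit = -€226 at x = 5

AVC = 14 - 8x + 2x^2; min AVC = €6 at x = 2. Since P = €84 ≥ min AVC, the firm produces.
With MC = 14 - 16x + 6x^2, P = MC on the upward-sloping part at x* = 5.
TR = 84·5 = 420. TC = 526 + 120 = 646. Profit = 420 − 646 = -€226.
Shutting down would mean losing the fixed cost of €526, so operating at a loss of €226 is better by €300.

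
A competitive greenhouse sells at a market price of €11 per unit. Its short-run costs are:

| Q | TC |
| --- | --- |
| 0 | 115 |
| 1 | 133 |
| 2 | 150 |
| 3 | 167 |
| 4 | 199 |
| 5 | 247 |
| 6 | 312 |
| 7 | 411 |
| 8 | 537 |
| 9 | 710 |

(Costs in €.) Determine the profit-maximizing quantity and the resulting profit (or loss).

Q = 0 (shut down); profit = -€115

Profit at each row (π = 11Q − TC): Q=0: -115; Q=1: -122; Q=2: -128; Q=3: -134; Q=4: -155; Q=5: -192; Q=6: -246; Q=7: -334; Q=8: -449; Q=9: -611.
Profit is highest at Q = 0. Equivalently, the lowest AVC in the table is 52/3 ≈ €17.33 at Q = 3, and P = €11 falls below it — price never covers variable cost, so the firm shuts down and loses only its fixed cost.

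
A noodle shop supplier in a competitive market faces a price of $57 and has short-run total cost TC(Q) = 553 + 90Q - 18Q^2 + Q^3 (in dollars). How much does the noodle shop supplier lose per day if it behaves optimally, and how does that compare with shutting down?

Profit = -$69 at Q = 11

AVC = 90 - 18Q + Q^2 has its minimum $9 at Q = 9; price $57 clears that bar, so the firm operates.
With MC = 90 - 36Q + 3Q^2, P = MC on the upward-sloping part at Q* = 11.
TR = 57·11 = 627. TC = 553 + 143 = 696. Profit = 627 − 696 = -$69.
By producing, the firm covers all variable cost plus $484 of fixed cost; shutting down would lose the full $553.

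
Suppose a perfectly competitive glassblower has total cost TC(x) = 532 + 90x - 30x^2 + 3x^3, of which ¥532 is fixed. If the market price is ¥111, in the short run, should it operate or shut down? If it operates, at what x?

Produce at x = 7

From TC, MC = TC'(x) = 90 - 60x + 9x^2 and AVC = VC/x = 90 - 30x + 3x^2.
The AVC parabola has its vertex at x = 30/6 = 5, where AVC = 90 - 30·5 + 3·5^2 = ¥15.
P = ¥111 exceeds min AVC = ¥15, so the firm stays open.
Set P = MC: 111 = 90 - 60x + 9x^2 → -21 - 60x + 9x^2 = 0. The roots are x = -1/3 and x = 7; the profit-maximizing output is on the rising part of MC, so x* = 7.
Check: AVC at x = 7 is ¥27 ≤ P, so revenue covers variable cost.
Profit = P·x − TC = 111·7 − 721 = ¥56.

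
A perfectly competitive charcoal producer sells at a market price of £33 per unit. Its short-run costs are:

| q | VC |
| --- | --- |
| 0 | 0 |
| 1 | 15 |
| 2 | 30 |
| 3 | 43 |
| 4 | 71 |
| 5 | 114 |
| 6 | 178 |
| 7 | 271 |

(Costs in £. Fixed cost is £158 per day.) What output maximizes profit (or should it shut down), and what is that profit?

Compute π = P·q − TC at each output: q=0: -158; q=1: -140; q=2: -122; q=3: -102; q=4: -97; q=5: -107; q=6: -138; q=7: -198.
Profit is maximized at q = 4. AVC there is 71/4 = £17.75 ≤ P, so producing beats shutting down (which would give -£158).

q = 4; profit = -£97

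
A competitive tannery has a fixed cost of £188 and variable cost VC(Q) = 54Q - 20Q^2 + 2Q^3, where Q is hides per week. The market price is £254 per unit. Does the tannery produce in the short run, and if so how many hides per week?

Produce at Q = 10

From TC, MC = TC'(Q) = 54 - 40Q + 6Q^2 and AVC = VC/Q = 54 - 20Q + 2Q^2.
The AVC parabola has its vertex at Q = 20/4 = 5, where AVC = 54 - 20·5 + 2·5^2 = £4.
Since P = £254 ≥ min AVC = £4, price covers variable cost and the firm should produce.
P = MC gives -200 - 40Q + 6Q^2 = 0, with roots -10/3 and 10. Take the larger (rising MC): Q* = 10.
Check: AVC at Q = 10 is £54 ≤ P, so revenue covers variable cost.
Profit = P·Q − TC = 254·10 − 728 = £1812.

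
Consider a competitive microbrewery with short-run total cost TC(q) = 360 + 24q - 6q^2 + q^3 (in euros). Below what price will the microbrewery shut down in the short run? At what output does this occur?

Short-run supply begins at min AVC. From VC = 24q - 6q^2 + q^3, AVC = 24 - 6q + q^2.
dAVC/dq = -6 + 2q = 0 gives q = 3. min AVC = 24 - 6·3 + 3^2 = 15.
For P < €15 the firm produces nothing.

€15 per unit, at q = 3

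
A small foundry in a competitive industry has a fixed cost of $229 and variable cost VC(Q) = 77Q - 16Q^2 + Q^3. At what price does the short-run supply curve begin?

$13 per unit

The firm shuts down when price falls below the minimum of average variable cost. AVC = VC/Q = 77 - 16Q + Q^2.
At the minimum of AVC, MC = AVC. MC = 77 - 32Q + 3Q^2; setting MC = AVC gives 2Q^2 - 16Q = 0, so Q = 8. min AVC = 13.
The firm shuts down for any P below $13.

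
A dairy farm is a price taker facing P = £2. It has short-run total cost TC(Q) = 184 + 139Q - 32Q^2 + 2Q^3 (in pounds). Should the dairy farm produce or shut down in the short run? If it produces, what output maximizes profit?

Strip out fixed cost: VC = 139Q - 32Q^2 + 2Q^3. Then AVC = 139 - 32Q + 2Q^2 and MC = 139 - 64Q + 6Q^2.
AVC is minimized where dAVC/dQ = -32 + 4Q = 0, at Q = 8; min AVC = 139 - 32·8 + 2·8^2 = £11.
P = £2 lies below min AVC = £11; no output level covers variable cost.
Shutting down limits the loss to fixed cost, £184.

Shut down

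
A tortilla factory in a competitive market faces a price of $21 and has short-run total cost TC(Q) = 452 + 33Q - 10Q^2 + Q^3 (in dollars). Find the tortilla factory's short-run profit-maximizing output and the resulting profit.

Profit = -$380 at Q = 6

AVC = 33 - 10Q + Q^2; min AVC = $8 at Q = 5. Since P = $21 ≥ min AVC, the firm produces.
MC = 33 - 20Q + 3Q^2. Setting P = MC and taking the root on the rising branch gives Q* = 6.
TR = 21·6 = 126. TC = 452 + 54 = 506. Profit = 126 − 506 = -$380.
Shutting down would mean losing the fixed cost of $452, so operating at a loss of $380 is better by $72.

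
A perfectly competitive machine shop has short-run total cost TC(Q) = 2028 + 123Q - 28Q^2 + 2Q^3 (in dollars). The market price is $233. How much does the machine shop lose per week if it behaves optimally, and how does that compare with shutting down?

AVC = 123 - 28Q + 2Q^2; min AVC = $25 at Q = 7. Since P = $233 ≥ min AVC, the firm produces.
With MC = 123 - 56Q + 6Q^2, P = MC on the upward-sloping part at Q* = 11.
TR = 233·11 = 2563. TC = 2028 + 627 = 2655. Profit = 2563 − 2655 = -$92.
That loss of $92 beats the $2028 the firm would lose by shutting down; producing recovers $1936 of fixed cost.

Profit = -$92 at Q = 11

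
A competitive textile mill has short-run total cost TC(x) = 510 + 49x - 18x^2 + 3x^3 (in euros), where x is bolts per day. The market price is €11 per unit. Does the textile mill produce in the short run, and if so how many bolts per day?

Shut down

Variable cost is VC = 49x - 18x^2 + 3x^3, so AVC = VC/x = 49 - 18x + 3x^2 and MC = dTC/dx = 49 - 36x + 9x^2.
AVC is minimized where dAVC/dx = -18 + 6x = 0, at x = 3; min AVC = 49 - 18·3 + 3·3^2 = €22.
With P < min AVC (€11 < €22), every unit sold adds to the loss.
Best response: produce nothing and absorb the €510 fixed cost.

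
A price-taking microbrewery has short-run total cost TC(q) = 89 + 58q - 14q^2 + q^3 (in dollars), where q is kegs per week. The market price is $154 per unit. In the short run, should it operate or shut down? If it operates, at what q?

Variable cost is VC = 58q - 14q^2 + q^3, so AVC = VC/q = 58 - 14q + q^2 and MC = dTC/dq = 58 - 28q + 3q^2.
AVC is minimized where dAVC/dq = -14 + 2q = 0, at q = 7; min AVC = 58 - 14·7 + 7^2 = $9.
Because $154 ≥ $9, revenue can cover variable cost; the firm operates.
P = MC gives -96 - 28q + 3q^2 = 0, with roots -8/3 and 12. Take the larger (rising MC): q* = 12.
Check: AVC at q = 12 is $34 ≤ P, so revenue covers variable cost.
Profit = P·q − TC = 154·12 − 497 = $1351.

Produce at q = 12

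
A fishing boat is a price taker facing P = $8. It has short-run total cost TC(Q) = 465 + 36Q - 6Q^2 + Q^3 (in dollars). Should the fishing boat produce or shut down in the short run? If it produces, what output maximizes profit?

Strip out fixed cost: VC = 36Q - 6Q^2 + Q^3. Then AVC = 36 - 6Q + Q^2 and MC = 36 - 12Q + 3Q^2.
AVC hits its minimum where MC = AVC, at Q = 3, giving min AVC = 36 - 6·3 + 3^2 = $27.
Since P = $8 < min AVC = $27, price fails to cover variable cost at any output.
Best response: produce nothing and absorb the $465 fixed cost.

Shut down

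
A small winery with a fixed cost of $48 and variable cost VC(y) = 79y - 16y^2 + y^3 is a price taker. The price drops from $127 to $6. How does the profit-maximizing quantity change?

Output falls from 12 to 0 (the firm shuts down)

AVC = 79 - 16y + y^2, minimized at y = 8 where min AVC = $15. MC = 79 - 32y + 3y^2.
With P = $127 above the shutdown price, P = MC gives y = 12.
At P = $6 < min AVC = $15, price no longer covers variable cost at any output, so the firm shuts down: y = 0.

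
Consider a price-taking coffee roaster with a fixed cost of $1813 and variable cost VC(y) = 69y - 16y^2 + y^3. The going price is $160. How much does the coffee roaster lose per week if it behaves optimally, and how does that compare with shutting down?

AVC = 69 - 16y + y^2 has its minimum $5 at y = 8; price $160 clears that bar, so the firm operates.
MC = 69 - 32y + 3y^2. Setting P = MC and taking the root on the rising branch gives y* = 13.
TR = 160·13 = 2080. TC = 1813 + 390 = 2203. Profit = 2080 − 2203 = -$123.
That loss of $123 beats the $1813 the firm would lose by shutting down; producing recovers $1690 of fixed cost.

Profit = -$123 at y = 13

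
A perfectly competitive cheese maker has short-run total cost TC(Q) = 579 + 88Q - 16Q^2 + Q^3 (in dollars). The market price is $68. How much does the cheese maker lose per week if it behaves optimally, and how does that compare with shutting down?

AVC = 88 - 16Q + Q^2; min AVC = $24 at Q = 8. Since P = $68 ≥ min AVC, the firm produces.
With MC = 88 - 32Q + 3Q^2, P = MC on the upward-sloping part at Q* = 10.
TR = 68·10 = 680. TC = 579 + 280 = 859. Profit = 680 − 859 = -$179.
That loss of $179 beats the $579 the firm would lose by shutting down; producing recovers $400 of fixed cost.

Profit = -$179 at Q = 10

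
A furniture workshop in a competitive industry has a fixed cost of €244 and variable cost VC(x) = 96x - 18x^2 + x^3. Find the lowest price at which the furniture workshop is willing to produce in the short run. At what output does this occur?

€15 per unit, at x = 9

Short-run supply begins at min AVC. From VC = 96x - 18x^2 + x^3, AVC = 96 - 18x + x^2.
dAVC/dx = -18 + 2x = 0 gives x = 9. min AVC = 96 - 18·9 + 9^2 = 15.
So the shutdown price is €15.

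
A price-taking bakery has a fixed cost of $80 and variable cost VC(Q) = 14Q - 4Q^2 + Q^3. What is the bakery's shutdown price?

The shutdown price is the minimum of AVC. VC = 14Q - 4Q^2 + Q^3, so AVC = 14 - 4Q + Q^2.
At the minimum of AVC, MC = AVC. MC = 14 - 8Q + 3Q^2; setting MC = AVC gives 2Q^2 - 4Q = 0, so Q = 2. min AVC = 10.
The firm shuts down for any P below $10.

$10 per unit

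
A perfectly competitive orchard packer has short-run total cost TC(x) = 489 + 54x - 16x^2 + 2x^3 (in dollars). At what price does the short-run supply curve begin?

Short-run supply begins at min AVC. From VC = 54x - 16x^2 + 2x^3, AVC = 54 - 16x + 2x^2.
dAVC/dx = -16 + 4x = 0 gives x = 4. min AVC = 54 - 16·4 + 2·4^2 = 22.
So the shutdown price is $22.

$22 per unit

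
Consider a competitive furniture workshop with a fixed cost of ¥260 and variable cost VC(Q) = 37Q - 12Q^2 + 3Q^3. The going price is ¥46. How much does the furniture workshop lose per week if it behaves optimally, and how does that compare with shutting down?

Profit = -¥206 at Q = 3

AVC = 37 - 12Q + 3Q^2 has its minimum ¥25 at Q = 2; price ¥46 clears that bar, so the firm operates.
MC = 37 - 24Q + 9Q^2. Setting P = MC and taking the root on the rising branch gives Q* = 3.
TR = 46·3 = 138. TC = 260 + 84 = 344. Profit = 138 − 344 = -¥206.
Shutting down would mean losing the fixed cost of ¥260, so operating at a loss of ¥206 is better by ¥54.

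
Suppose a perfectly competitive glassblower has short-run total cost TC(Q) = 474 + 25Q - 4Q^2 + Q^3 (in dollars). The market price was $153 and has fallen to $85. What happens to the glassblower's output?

AVC = 25 - 4Q + Q^2, minimized at Q = 2 where min AVC = $21. MC = 25 - 8Q + 3Q^2.
At P = $153 ≥ min AVC, set P = MC on the rising branch: Q = 8.
At P = $85 ≥ min AVC, set P = MC: Q = 6. The firm stays open but cuts output.

Output falls from 8 to 6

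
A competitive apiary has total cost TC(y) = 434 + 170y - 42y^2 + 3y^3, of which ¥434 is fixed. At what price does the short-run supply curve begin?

The firm shuts down when price falls below the minimum of average variable cost. AVC = VC/y = 170 - 42y + 3y^2.
At the minimum of AVC, MC = AVC. MC = 170 - 84y + 9y^2; setting MC = AVC gives 6y^2 - 42y = 0, so y = 7. min AVC = 23.
For P < ¥23 the firm produces nothing.

¥23 per unit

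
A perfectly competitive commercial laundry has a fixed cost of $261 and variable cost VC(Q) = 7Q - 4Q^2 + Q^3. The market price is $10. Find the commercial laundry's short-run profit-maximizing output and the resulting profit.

Profit = -$243 at Q = 3

AVC = 7 - 4Q + Q^2; min AVC = $3 at Q = 2. Since P = $10 ≥ min AVC, the firm produces.
With MC = 7 - 8Q + 3Q^2, P = MC on the upward-sloping part at Q* = 3.
TR = 10·3 = 30. TC = 261 + 12 = 273. Profit = 30 − 273 = -$243.
That loss of $243 beats the $261 the firm would lose by shutting down; producing recovers $18 of fixed cost.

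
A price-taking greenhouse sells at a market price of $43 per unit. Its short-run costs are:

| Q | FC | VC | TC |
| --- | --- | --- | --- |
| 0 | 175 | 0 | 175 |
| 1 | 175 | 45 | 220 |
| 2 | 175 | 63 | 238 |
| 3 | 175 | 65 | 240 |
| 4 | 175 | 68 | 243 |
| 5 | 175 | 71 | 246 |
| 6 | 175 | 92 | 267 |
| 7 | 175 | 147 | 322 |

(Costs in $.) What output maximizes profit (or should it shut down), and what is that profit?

Q = 6; profit = -$9

Profit at each row (π = 43Q − TC): Q=0: -175; Q=1: -177; Q=2: -152; Q=3: -111; Q=4: -71; Q=5: -31; Q=6: -9; Q=7: -21.
Profit is maximized at Q = 6. AVC there is 92/6 = $15.33 ≤ P, so producing beats shutting down (which would give -$175).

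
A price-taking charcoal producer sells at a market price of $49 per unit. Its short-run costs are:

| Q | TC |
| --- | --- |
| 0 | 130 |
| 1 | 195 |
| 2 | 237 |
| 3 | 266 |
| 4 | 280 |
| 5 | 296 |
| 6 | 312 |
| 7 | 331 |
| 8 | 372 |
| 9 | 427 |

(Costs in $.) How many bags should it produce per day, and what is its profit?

Q = 8; profit = $20

Profit at each row (π = 49Q − TC): Q=0: -130; Q=1: -146; Q=2: -139; Q=3: -119; Q=4: -84; Q=5: -51; Q=6: -18; Q=7: 12; Q=8: 20; Q=9: 14.
Profit is maximized at Q = 8. AVC there is 242/8 = $30.25 ≤ P, so producing beats shutting down (which would give -$130).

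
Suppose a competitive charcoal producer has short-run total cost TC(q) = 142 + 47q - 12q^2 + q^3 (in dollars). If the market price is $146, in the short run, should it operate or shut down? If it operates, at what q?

From TC, MC = TC'(q) = 47 - 24q + 3q^2 and AVC = VC/q = 47 - 12q + q^2.
AVC hits its minimum where MC = AVC, at q = 6, giving min AVC = 47 - 12·6 + 6^2 = $11.
P = $146 exceeds min AVC = $11, so the firm stays open.
Solving P = MC: -99 - 24q + 3q^2 = 0 ⇒ q = -3 or 11. On the upward-sloping branch, q* = 11.
Check: AVC at q = 11 is $36 ≤ P, so revenue covers variable cost.
Profit = P·q − TC = 146·11 − 538 = $1068.

Produce at q = 11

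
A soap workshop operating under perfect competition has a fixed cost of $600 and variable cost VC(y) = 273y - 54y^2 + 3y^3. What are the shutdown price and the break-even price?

Shutdown price = min AVC. AVC = 273 - 54y + 3y^2, with vertex at y = 9 and minimum $30.
ATC = 600/y + 273 - 54y + 3y^2. Setting dATC/dy = −600/y^2 − 54 + 6y = 0 gives y = 10 (since 6·10^3 − 54·10^2 = 600).
min ATC = 600/10 + 273 − 54·10 + 3·10^2 = $93. That is the break-even price.
Between these two prices the firm operates at a loss; above $93 it earns a profit.

Shutdown price = $30; break-even price = $93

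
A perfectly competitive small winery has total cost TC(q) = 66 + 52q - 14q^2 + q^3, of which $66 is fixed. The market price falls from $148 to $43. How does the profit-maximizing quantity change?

Output falls from 12 to 9

AVC = 52 - 14q + q^2, minimized at q = 7 where min AVC = $3. MC = 52 - 28q + 3q^2.
With P = $148 above the shutdown price, P = MC gives q = 12.
At P = $43 ≥ min AVC, set P = MC: q = 9. The firm stays open but cuts output.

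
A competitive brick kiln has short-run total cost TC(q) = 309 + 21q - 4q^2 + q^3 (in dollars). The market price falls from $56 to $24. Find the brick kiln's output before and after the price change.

AVC = 21 - 4q + q^2, minimized at q = 2 where min AVC = $17. MC = 21 - 8q + 3q^2.
At P = $56 ≥ min AVC, set P = MC on the rising branch: q = 5.
At P = $24 ≥ min AVC, set P = MC: q = 3. The firm stays open but cuts output.

Output falls from 5 to 3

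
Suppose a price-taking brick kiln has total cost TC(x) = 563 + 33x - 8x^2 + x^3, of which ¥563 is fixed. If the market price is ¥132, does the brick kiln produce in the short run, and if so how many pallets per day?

Produce at x = 9

From TC, MC = TC'(x) = 33 - 16x + 3x^2 and AVC = VC/x = 33 - 8x + x^2.
AVC hits its minimum where MC = AVC, at x = 4, giving min AVC = 33 - 8·4 + 4^2 = ¥17.
P = ¥132 exceeds min AVC = ¥17, so the firm stays open.
Solving P = MC: -99 - 16x + 3x^2 = 0 ⇒ x = -11/3 or 9. On the upward-sloping branch, x* = 9.
Check: AVC at x = 9 is ¥42 ≤ P, so revenue covers variable cost.
Profit = P·x − TC = 132·9 − 941 = ¥247.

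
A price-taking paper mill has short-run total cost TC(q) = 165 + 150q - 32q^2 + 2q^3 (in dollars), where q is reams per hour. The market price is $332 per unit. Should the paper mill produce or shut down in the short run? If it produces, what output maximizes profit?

Produce at q = 13

Variable cost is VC = 150q - 32q^2 + 2q^3, so AVC = VC/q = 150 - 32q + 2q^2 and MC = dTC/dq = 150 - 64q + 6q^2.
AVC hits its minimum where MC = AVC, at q = 8, giving min AVC = 150 - 32·8 + 2·8^2 = $22.
Since P = $332 ≥ min AVC = $22, price covers variable cost and the firm should produce.
P = MC gives -182 - 64q + 6q^2 = 0, with roots -7/3 and 13. Take the larger (rising MC): q* = 13.
Check: AVC at q = 13 is $72 ≤ P, so revenue covers variable cost.
Profit = P·q − TC = 332·13 − 1101 = $3215.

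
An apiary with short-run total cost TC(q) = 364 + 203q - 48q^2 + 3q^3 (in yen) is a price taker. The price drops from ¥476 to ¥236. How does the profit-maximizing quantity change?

Output falls from 13 to 11

MC = 203 - 96q + 9q^2; the shutdown threshold is min AVC = ¥11 (at q = 8).
At P = ¥476 ≥ min AVC, set P = MC on the rising branch: q = 13.
At P = ¥236 ≥ min AVC, set P = MC: q = 11. The firm stays open but cuts output.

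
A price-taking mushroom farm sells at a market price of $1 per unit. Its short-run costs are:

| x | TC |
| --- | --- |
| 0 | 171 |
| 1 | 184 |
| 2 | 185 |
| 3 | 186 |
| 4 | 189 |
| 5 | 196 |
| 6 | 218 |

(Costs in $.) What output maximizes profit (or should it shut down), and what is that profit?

x = 0 (shut down); profit = -$171

Profit at each row (π = 1x − TC): x=0: -171; x=1: -183; x=2: -183; x=3: -183; x=4: -185; x=5: -191; x=6: -212.
Profit is highest at x = 0. Equivalently, the lowest AVC in the table is 18/4 ≈ $4.50 at x = 4, and P = $1 falls below it — price never covers variable cost, so the firm shuts down and loses only its fixed cost.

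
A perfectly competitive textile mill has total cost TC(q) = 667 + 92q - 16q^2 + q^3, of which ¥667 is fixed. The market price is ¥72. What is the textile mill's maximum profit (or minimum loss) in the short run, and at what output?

Profit = -¥267 at q = 10

AVC = 92 - 16q + q^2 has its minimum ¥28 at q = 8; price ¥72 clears that bar, so the firm operates.
MC = 92 - 32q + 3q^2. Setting P = MC and taking the root on the rising branch gives q* = 10.
TR = 72·10 = 720. TC = 667 + 320 = 987. Profit = 720 − 987 = -¥267.
Shutting down would mean losing the fixed cost of ¥667, so operating at a loss of ¥267 is better by ¥400.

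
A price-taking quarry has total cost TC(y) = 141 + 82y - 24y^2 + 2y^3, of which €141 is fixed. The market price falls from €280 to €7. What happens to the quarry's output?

Output falls from 11 to 0 (the firm shuts down)

AVC = 82 - 24y + 2y^2, minimized at y = 6 where min AVC = €10. MC = 82 - 48y + 6y^2.
With P = €280 above the shutdown price, P = MC gives y = 11.
At P = €7 < min AVC = €10, price no longer covers variable cost at any output, so the firm shuts down: y = 0.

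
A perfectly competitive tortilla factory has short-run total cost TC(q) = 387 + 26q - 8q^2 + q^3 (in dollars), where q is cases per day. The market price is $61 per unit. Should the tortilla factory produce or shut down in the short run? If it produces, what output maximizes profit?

From TC, MC = TC'(q) = 26 - 16q + 3q^2 and AVC = VC/q = 26 - 8q + q^2.
AVC hits its minimum where MC = AVC, at q = 4, giving min AVC = 26 - 8·4 + 4^2 = $10.
P = $61 exceeds min AVC = $10, so the firm stays open.
Set P = MC: 61 = 26 - 16q + 3q^2 → -35 - 16q + 3q^2 = 0. The roots are q = -5/3 and q = 7; the profit-maximizing output is on the rising part of MC, so q* = 7.
Check: AVC at q = 7 is $19 ≤ P, so revenue covers variable cost.
Profit = P·q − TC = 61·7 − 520 = -$93, a loss, but smaller than the $387 fixed cost the firm would lose by shutting down.

Produce at q = 7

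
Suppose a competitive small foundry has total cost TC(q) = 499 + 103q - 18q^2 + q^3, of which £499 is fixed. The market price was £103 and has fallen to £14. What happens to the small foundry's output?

Output falls from 12 to 0 (the firm shuts down)

MC = 103 - 36q + 3q^2; the shutdown threshold is min AVC = £22 (at q = 9).
At P = £103 ≥ min AVC, set P = MC on the rising branch: q = 12.
At P = £14 < min AVC = £22, price no longer covers variable cost at any output, so the firm shuts down: q = 0.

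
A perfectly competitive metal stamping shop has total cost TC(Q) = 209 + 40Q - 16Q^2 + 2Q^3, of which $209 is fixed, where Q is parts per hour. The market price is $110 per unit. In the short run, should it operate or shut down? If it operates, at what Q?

Produce at Q = 7

From TC, MC = TC'(Q) = 40 - 32Q + 6Q^2 and AVC = VC/Q = 40 - 16Q + 2Q^2.
The AVC parabola has its vertex at Q = 16/4 = 4, where AVC = 40 - 16·4 + 2·4^2 = $8.
Since P = $110 ≥ min AVC = $8, price covers variable cost and the firm should produce.
P = MC gives -70 - 32Q + 6Q^2 = 0, with roots -5/3 and 7. Take the larger (rising MC): Q* = 7.
Check: AVC at Q = 7 is $26 ≤ P, so revenue covers variable cost.
Profit = P·Q − TC = 110·7 − 391 = $379.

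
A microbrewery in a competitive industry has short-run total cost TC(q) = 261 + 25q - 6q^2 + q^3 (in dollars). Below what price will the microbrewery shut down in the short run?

The firm shuts down when price falls below the minimum of average variable cost. AVC = VC/q = 25 - 6q + q^2.
dAVC/dq = -6 + 2q = 0 gives q = 3. min AVC = 25 - 6·3 + 3^2 = 16.
So the shutdown price is $16.

$16 per unit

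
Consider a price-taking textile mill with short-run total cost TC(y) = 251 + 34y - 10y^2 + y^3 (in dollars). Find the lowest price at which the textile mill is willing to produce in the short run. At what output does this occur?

$9 per unit, at y = 5

Short-run supply begins at min AVC. From VC = 34y - 10y^2 + y^3, AVC = 34 - 10y + y^2.
At the minimum of AVC, MC = AVC. MC = 34 - 20y + 3y^2; setting MC = AVC gives 2y^2 - 10y = 0, so y = 5. min AVC = 9.
For P < $9 the firm produces nothing.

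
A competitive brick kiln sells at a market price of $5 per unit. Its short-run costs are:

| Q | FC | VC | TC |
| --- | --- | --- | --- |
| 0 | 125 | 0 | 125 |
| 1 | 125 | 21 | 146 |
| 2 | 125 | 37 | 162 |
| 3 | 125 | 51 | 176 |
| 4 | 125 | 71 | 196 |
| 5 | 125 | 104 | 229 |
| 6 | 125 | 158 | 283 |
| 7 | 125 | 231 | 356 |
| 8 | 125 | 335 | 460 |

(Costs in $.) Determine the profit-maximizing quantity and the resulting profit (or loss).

Profit at each row (π = 5Q − TC): Q=0: -125; Q=1: -141; Q=2: -152; Q=3: -161; Q=4: -176; Q=5: -204; Q=6: -253; Q=7: -321; Q=8: -420.
Profit is highest at Q = 0. Equivalently, the lowest AVC in the table is 51/3 ≈ $17 at Q = 3, and P = $5 falls below it — price never covers variable cost, so the firm shuts down and loses only its fixed cost.

Q = 0 (shut down); profit = -$125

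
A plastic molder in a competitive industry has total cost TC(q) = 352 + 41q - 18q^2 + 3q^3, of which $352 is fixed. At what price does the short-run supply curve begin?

The firm shuts down when price falls below the minimum of average variable cost. AVC = VC/q = 41 - 18q + 3q^2.
dAVC/dq = -18 + 6q = 0 gives q = 3. min AVC = 41 - 18·3 + 3·3^2 = 14.
So the shutdown price is $14.

$14 per unit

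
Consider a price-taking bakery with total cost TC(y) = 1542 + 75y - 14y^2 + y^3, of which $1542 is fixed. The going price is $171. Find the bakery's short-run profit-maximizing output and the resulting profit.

AVC = 75 - 14y + y^2; min AVC = $26 at y = 7. Since P = $171 ≥ min AVC, the firm produces.
With MC = 75 - 28y + 3y^2, P = MC on the upward-sloping part at y* = 12.
TR = 171·12 = 2052. TC = 1542 + 612 = 2154. Profit = 2052 − 2154 = -$102.
By producing, the firm covers all variable cost plus $1440 of fixed cost; shutting down would lose the full $1542.

Profit = -$102 at y = 12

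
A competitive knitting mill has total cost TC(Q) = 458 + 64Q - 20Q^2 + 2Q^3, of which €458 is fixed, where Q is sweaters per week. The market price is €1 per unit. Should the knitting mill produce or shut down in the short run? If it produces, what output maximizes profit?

Shut down

From TC, MC = TC'(Q) = 64 - 40Q + 6Q^2 and AVC = VC/Q = 64 - 20Q + 2Q^2.
The AVC parabola has its vertex at Q = 20/4 = 5, where AVC = 64 - 20·5 + 2·5^2 = €14.
Since P = €1 < min AVC = €14, price fails to cover variable cost at any output.
The firm minimizes its loss by shutting down and losing only its fixed cost of €458.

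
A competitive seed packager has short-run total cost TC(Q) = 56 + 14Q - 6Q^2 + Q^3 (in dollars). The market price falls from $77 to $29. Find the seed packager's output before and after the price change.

MC = 14 - 12Q + 3Q^2; the shutdown threshold is min AVC = $5 (at Q = 3).
At P = $77 ≥ min AVC, set P = MC on the rising branch: Q = 7.
At P = $29 ≥ min AVC, set P = MC: Q = 5. The firm stays open but cuts output.

Output falls from 7 to 5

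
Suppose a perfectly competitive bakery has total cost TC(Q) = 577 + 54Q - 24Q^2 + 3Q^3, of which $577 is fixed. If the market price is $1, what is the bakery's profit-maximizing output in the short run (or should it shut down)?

Variable cost is VC = 54Q - 24Q^2 + 3Q^3, so AVC = VC/Q = 54 - 24Q + 3Q^2 and MC = dTC/dQ = 54 - 48Q + 9Q^2.
AVC hits its minimum where MC = AVC, at Q = 4, giving min AVC = 54 - 24·4 + 3·4^2 = $6.
With P < min AVC ($1 < $6), every unit sold adds to the loss.
The firm minimizes its loss by shutting down and losing only its fixed cost of $577.

Shut down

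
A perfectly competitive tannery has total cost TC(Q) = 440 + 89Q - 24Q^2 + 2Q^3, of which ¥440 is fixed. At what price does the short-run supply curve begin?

The shutdown price is the minimum of AVC. VC = 89Q - 24Q^2 + 2Q^3, so AVC = 89 - 24Q + 2Q^2.
At the minimum of AVC, MC = AVC. MC = 89 - 48Q + 6Q^2; setting MC = AVC gives 4Q^2 - 24Q = 0, so Q = 6. min AVC = 17.
For P < ¥17 the firm produces nothing.

¥17 per unit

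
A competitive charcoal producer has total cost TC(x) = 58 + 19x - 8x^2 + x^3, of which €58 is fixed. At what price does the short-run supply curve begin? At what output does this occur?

Short-run supply begins at min AVC. From VC = 19x - 8x^2 + x^3, AVC = 19 - 8x + x^2.
At the minimum of AVC, MC = AVC. MC = 19 - 16x + 3x^2; setting MC = AVC gives 2x^2 - 8x = 0, so x = 4. min AVC = 3.
The firm shuts down for any P below €3.

€3 per unit, at x = 4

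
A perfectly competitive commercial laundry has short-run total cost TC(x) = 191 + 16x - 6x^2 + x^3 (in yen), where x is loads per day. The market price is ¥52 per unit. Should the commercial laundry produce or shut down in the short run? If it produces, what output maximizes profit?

Produce at x = 6

Strip out fixed cost: VC = 16x - 6x^2 + x^3. Then AVC = 16 - 6x + x^2 and MC = 16 - 12x + 3x^2.
AVC hits its minimum where MC = AVC, at x = 3, giving min AVC = 16 - 6·3 + 3^2 = ¥7.
Because ¥52 ≥ ¥7, revenue can cover variable cost; the firm operates.
Solving P = MC: -36 - 12x + 3x^2 = 0 ⇒ x = -2 or 6. On the upward-sloping branch, x* = 6.
Check: AVC at x = 6 is ¥16 ≤ P, so revenue covers variable cost.
Profit = P·x − TC = 52·6 − 287 = ¥25.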